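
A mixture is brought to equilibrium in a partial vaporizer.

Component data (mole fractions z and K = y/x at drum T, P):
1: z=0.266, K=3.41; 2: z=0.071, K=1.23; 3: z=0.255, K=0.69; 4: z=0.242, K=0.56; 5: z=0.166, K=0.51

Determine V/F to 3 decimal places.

Material balance + equilibrium reduce to Σ zᵢ(Kᵢ−1)/(1+V/F(Kᵢ−1)) = 0.
Check two-phase: ΣzᵢKᵢ = 1.391 > 1 and Σzᵢ/Kᵢ = 1.263 > 1, so g(0) = 0.391 > 0 and g(1) = -0.263 < 0.
Iterate (Newton) starting at V/F = 0.5:
  V/F = 0.500: g = -0.0324, g' = -0.502 → V/F = 0.435
  V/F = 0.435: g = 0.0012, g' = -0.540 → V/F = 0.438
Converged at V/F = 0.438.

V/F = 0.438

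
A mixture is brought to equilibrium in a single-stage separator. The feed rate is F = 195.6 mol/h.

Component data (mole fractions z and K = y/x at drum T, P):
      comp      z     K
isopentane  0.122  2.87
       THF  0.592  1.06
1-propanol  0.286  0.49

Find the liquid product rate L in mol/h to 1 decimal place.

L = 130.7 mol/h

Material balance + equilibrium reduce to Σ zᵢ(Kᵢ−1)/(1+ψ(Kᵢ−1)) = 0.
Check two-phase: ΣzᵢKᵢ = 1.118 > 1 and Σzᵢ/Kᵢ = 1.185 > 1, so g(0) = 0.118 > 0 and g(1) = -0.185 < 0.
Newton iteration, ψ⁰ = 0.5:
  ψ = 0.500: g = -0.0434, g' = -0.250 → ψ = 0.326
  ψ = 0.326: g = 0.0015, g' = -0.274 → ψ = 0.332
Converged at ψ = 0.332.
Then V = ψ·F = 0.3320·195.6 = 64.9 mol/h and L = F − V = 130.7 mol/h.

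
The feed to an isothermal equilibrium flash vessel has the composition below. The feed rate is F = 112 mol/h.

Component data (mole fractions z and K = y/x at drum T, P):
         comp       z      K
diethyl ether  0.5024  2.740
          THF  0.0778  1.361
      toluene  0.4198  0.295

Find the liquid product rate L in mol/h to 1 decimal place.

Let β = V/F and solve Σ zᵢ(Kᵢ−1)/(1+β(Kᵢ−1)) = 0.
Feasibility: ΣzᵢKᵢ = 1.6063, Σzᵢ/Kᵢ = 1.6636 — both > 1, two phases present.
Newton iteration, β⁰ = 0.5:
  β = 0.5000: g = 0.03419, g' = -0.9399 → β = 0.5364
  β = 0.5364: g = -0.00023, g' = -0.9536 → β = 0.5361
Converged at β = 0.5361.
Then V = β·F = 0.5361·112 = 60.0 mol/h and L = F − V = 52.0 mol/h.

L = 52.0 mol/h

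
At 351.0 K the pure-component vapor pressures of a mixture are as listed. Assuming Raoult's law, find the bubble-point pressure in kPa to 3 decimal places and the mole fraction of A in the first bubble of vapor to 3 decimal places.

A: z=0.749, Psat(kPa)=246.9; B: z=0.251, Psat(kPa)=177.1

At the bubble point ψ → 0, so ΣzᵢKᵢ = 1 with Kᵢ = Pᵢˢᵃᵗ/P ⇒ P = ΣzᵢPᵢˢᵃᵗ.
P = 0.749·246.9 + 0.251·177.1 = 229.380 kPa
yᵢ = zᵢPᵢˢᵃᵗ/P ⇒ y_A = 0.749·246.9/229.380 = 0.806

Pbub = 229.380 kPa, y_A = 0.806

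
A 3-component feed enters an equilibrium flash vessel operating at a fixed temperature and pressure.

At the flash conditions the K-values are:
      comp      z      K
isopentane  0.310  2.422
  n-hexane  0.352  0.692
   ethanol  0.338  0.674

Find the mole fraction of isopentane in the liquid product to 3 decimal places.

Material balance + equilibrium reduce to Σ zᵢ(Kᵢ−1)/(1+ψ(Kᵢ−1)) = 0.
g(0) = ΣzᵢKᵢ − 1 = 0.222 and g(1) = 1 − Σzᵢ/Kᵢ = -0.138, so a root lies in (0, 1).
Newton–Raphson from ψ = 0.5:
  ψ = 0.500: g = -0.0022, g' = -0.312 → ψ = 0.493
Converged at ψ = 0.493.
Compositions from xᵢ = zᵢ/(1+ψ(Kᵢ−1)), yᵢ = Kᵢxᵢ:
  isopentane: x = 0.182, y = 0.441
  n-hexane: x = 0.415, y = 0.287
  ethanol: x = 0.403, y = 0.271

x_isopentane = 0.182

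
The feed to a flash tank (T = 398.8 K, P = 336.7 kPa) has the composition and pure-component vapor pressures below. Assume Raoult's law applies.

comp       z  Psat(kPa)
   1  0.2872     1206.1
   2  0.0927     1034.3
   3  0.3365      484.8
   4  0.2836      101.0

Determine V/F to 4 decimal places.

Raoult's law: Kᵢ = Pᵢˢᵃᵗ/P = Pᵢˢᵃᵗ/336.7.
  K_1 = 1206.1/336.7 = 3.582121, K_2 = 1034.3/336.7 = 3.071874, K_3 = 484.8/336.7 = 1.439857, K_4 = 101.0/336.7 = 0.299970
Material balance + equilibrium reduce to Σ zᵢ(Kᵢ−1)/(1+V/F(Kᵢ−1)) = 0.
Check two-phase: ΣzᵢKᵢ = 1.8831 > 1 and Σzᵢ/Kᵢ = 1.2895 > 1, so g(0) = 0.8831 > 0 and g(1) = -0.2895 < 0.
Newton–Raphson from V/F = 0.59:
  V/F = 0.5900: g = 0.15959, g' = -0.8257 → V/F = 0.7833
  V/F = 0.7833: g = -0.01088, g' = -0.9847 → V/F = 0.7722
  V/F = 0.7722: g = -0.00010, g' = -0.9672 → V/F = 0.7721
Converged at V/F = 0.7721.

V/F = 0.7721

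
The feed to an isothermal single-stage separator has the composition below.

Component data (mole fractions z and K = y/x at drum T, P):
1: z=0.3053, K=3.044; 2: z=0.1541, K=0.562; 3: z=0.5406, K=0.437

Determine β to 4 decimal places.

β = 0.2298

Let β = V/F and solve Σ zᵢ(Kᵢ−1)/(1+β(Kᵢ−1)) = 0.
g(0) = ΣzᵢKᵢ − 1 = 0.2522 and g(1) = 1 − Σzᵢ/Kᵢ = -0.6116, so a root lies in (0, 1).
Newton–Raphson from β = 0.53:
  β = 0.5300: g = -0.22216, g' = -0.6921 → β = 0.2090
  β = 0.2090: g = 0.01799, g' = -0.8821 → β = 0.2294
  β = 0.2294: g = 0.00030, g' = -0.8536 → β = 0.2298
Converged at β = 0.2298.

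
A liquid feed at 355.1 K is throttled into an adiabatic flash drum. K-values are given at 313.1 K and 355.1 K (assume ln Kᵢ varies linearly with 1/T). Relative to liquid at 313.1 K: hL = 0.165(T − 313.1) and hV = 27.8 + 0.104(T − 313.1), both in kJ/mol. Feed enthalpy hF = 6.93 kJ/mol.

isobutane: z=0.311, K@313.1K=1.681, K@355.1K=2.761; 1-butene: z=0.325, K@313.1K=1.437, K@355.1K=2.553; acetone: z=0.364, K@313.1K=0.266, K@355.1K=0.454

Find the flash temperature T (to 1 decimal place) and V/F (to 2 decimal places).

Adiabatic flash: solve Rachford–Rice at each trial T, then check hF = ψ·hV(T) + (1−ψ)·hL(T).
  T = 313.1 K: K = (1.681, 1.437, 0.266), RR gives ψ = 0.209, H_out = 5.807 kJ/mol
  T = 355.1 K: K = (2.761, 2.553, 0.454), RR gives ψ = 0.944, H_out = 30.763 kJ/mol
  T = 334.1 K: K = (2.188, 1.950, 0.353), RR gives ψ = 0.641, H_out = 20.453 kJ/mol
  T = 323.6 K: K = (1.926, 1.682, 0.308), RR gives ψ = 0.462, H_out = 14.284 kJ/mol
  T = 318.4 K: K = (1.803, 1.558, 0.287), RR gives ψ = 0.351, H_out = 10.524 kJ/mol
  T = 315.8 K: K = (1.742, 1.498, 0.276), RR gives ψ = 0.286, H_out = 8.351 kJ/mol
  T = 314.5 K: K = (1.713, 1.468, 0.271), RR gives ψ = 0.250, H_out = 7.168 kJ/mol
  T = 313.8 K: K = (1.697, 1.453, 0.269), RR gives ψ = 0.230, H_out = 6.499 kJ/mol
  T = 314.1 K: K = (1.704, 1.459, 0.270), RR gives ψ = 0.239, H_out = 6.788 kJ/mol
Linear interpolation between T = 314.1 (H_out = 6.788) and T = 314.5 (H_out = 7.168) on hF = 6.93 gives T ≈ 314.2 K, at which ψ = 0.24.

T = 314.2 K, V/F = 0.24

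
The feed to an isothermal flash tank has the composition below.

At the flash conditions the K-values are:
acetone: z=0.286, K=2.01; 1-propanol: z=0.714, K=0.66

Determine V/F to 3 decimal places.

Binary case is linear: z₁(K₁−1)(1+V/F(K₂−1)) + z₂(K₂−1)(1+V/F(K₁−1)) = 0
⇒ V/F = [z₁(K₁−1)+z₂(K₂−1)] / [−(K₁−1)(K₂−1)] = 0.0461/0.3434 = 0.134

V/F = 0.134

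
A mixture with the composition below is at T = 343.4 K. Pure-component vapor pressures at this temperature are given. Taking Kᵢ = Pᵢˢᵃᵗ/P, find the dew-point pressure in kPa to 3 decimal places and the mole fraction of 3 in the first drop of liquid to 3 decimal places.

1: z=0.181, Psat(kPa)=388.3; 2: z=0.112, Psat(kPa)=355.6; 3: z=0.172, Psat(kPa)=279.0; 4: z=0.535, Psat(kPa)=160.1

At the dew point ψ → 1, so Σzᵢ/Kᵢ = 1 with Kᵢ = Pᵢˢᵃᵗ/P ⇒ 1/P = Σzᵢ/Pᵢˢᵃᵗ.
1/P = 0.181/388.3 + 0.112/355.6 + 0.172/279.0 + 0.535/160.1 = 0.004739 ⇒ P = 211.004 kPa
xᵢ = zᵢP/Pᵢˢᵃᵗ ⇒ x_3 = 0.172·211.004/279.0 = 0.130

Pdew = 211.004 kPa, x_3 = 0.130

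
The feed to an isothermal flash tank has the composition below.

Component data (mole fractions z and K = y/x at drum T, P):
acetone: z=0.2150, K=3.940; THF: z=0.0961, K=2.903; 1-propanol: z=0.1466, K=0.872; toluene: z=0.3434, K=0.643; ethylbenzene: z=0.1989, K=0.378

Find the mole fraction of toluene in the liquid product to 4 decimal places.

x_toluene = 0.4182

Rachford–Rice: g(ψ) = Σ zᵢ(Kᵢ−1)/(1+ψ(Kᵢ−1)) = 0.
Check two-phase: ΣzᵢKᵢ = 1.5499 > 1 and Σzᵢ/Kᵢ = 1.3160 > 1, so g(0) = 0.5499 > 0 and g(1) = -0.3160 < 0.
Newton iteration, ψ⁰ = 0.42:
  ψ = 0.4200: g = 0.05297, g' = -0.6838 → ψ = 0.4975
  ψ = 0.4975: g = 0.00237, g' = -0.6271 → ψ = 0.5012
Converged at ψ = 0.5013.
Compositions from xᵢ = zᵢ/(1+ψ(Kᵢ−1)), yᵢ = Kᵢxᵢ:
  acetone: x = 0.0869, y = 0.3424
  THF: x = 0.0492, y = 0.1428
  1-propanol: x = 0.1567, y = 0.1366
  toluene: x = 0.4182, y = 0.2689
  ethylbenzene: x = 0.2890, y = 0.1092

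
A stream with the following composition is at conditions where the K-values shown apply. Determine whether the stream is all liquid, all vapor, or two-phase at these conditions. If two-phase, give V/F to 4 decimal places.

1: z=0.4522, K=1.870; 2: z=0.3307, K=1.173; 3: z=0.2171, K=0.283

ΣzᵢKᵢ = 1.2950; Σzᵢ/Kᵢ = 1.2909.
Both exceed 1, so a two-phase solution exists.
Iterate (Newton) starting at ψ = 0.5:
  ψ = 0.5000: g = 0.08416, g' = -0.4458 → ψ = 0.6888
  ψ = 0.6888: g = -0.01042, g' = -0.5774 → ψ = 0.6707
  ψ = 0.6707: g = -0.00017, g' = -0.5586 → ψ = 0.6704
Converged at ψ = 0.6704.

two-phase, V/F = 0.6704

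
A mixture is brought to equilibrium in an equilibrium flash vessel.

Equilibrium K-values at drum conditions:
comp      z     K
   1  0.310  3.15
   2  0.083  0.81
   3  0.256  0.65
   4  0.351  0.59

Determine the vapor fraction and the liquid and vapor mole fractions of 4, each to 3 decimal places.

Let ψ = V/F and solve Σ zᵢ(Kᵢ−1)/(1+ψ(Kᵢ−1)) = 0.
Check two-phase: ΣzᵢKᵢ = 1.417 > 1 and Σzᵢ/Kᵢ = 1.190 > 1, so g(0) = 0.417 > 0 and g(1) = -0.190 < 0.
Newton–Raphson from ψ = 0.6:
  ψ = 0.600: g = -0.0310, g' = -0.431 → ψ = 0.528
  ψ = 0.528: g = 0.0010, g' = -0.461 → ψ = 0.530
Converged at ψ = 0.530.
Compositions from xᵢ = zᵢ/(1+ψ(Kᵢ−1)), yᵢ = Kᵢxᵢ:
  1: x = 0.145, y = 0.456
  2: x = 0.092, y = 0.075
  3: x = 0.314, y = 0.204
  4: x = 0.449, y = 0.265

ψ = 0.530, x_4 = 0.449, y_4 = 0.265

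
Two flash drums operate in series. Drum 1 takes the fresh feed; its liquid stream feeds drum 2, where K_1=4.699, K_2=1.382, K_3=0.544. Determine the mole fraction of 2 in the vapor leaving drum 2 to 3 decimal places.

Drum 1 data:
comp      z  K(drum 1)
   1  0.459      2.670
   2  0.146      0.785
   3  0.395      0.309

y_2 (drum 2) = 0.183

Drum 1:
Newton–Raphson from ψ₁ = 0.43:
  ψ₁ = 0.430: g = 0.0232, g' = -0.824 → ψ₁ = 0.458
Converged at ψ₁ = 0.458.
Drum-1 compositions:
  1: x = 0.260, y = 0.694
  2: x = 0.162, y = 0.127
  3: x = 0.578, y = 0.179
Drum-2 feed = drum-1 liquid: z₂ = (0.2600, 0.1620, 0.5780).
Drum 2:
Rachford–Rice: g(ψ₂) = Σ zᵢ(Kᵢ−1)/(1+ψ₂(Kᵢ−1)) = 0.
Feasibility: ΣzᵢKᵢ = 1.760, Σzᵢ/Kᵢ = 1.235 — both > 1, two phases present.
Newton iteration, ψ₂⁰ = 0.5:
  ψ₂ = 0.500: g = 0.0481, g' = -0.656 → ψ₂ = 0.573
  ψ₂ = 0.573: g = 0.0021, g' = -0.602 → ψ₂ = 0.577
Converged at ψ₂ = 0.577.
  1: x = 0.083, y = 0.390
  2: x = 0.133, y = 0.183
  3: x = 0.784, y = 0.427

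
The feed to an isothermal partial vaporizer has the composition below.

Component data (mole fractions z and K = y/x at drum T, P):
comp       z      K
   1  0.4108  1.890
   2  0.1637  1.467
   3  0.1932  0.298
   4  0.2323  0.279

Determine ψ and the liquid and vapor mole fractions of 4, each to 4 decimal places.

Material balance + equilibrium reduce to Σ zᵢ(Kᵢ−1)/(1+ψ(Kᵢ−1)) = 0.
Check two-phase: ΣzᵢKᵢ = 1.1389 > 1 and Σzᵢ/Kᵢ = 1.8099 > 1, so g(0) = 0.1389 > 0 and g(1) = -0.8099 < 0.
Newton iteration, ψ⁰ = 0.55:
  ψ = 0.5500: g = -0.19219, g' = -0.7535 → ψ = 0.2949
  ψ = 0.2949: g = -0.02698, g' = -0.5780 → ψ = 0.2483
  ψ = 0.2483: g = -0.00030, g' = -0.5657 → ψ = 0.2477
Converged at ψ = 0.2477.
Compositions from xᵢ = zᵢ/(1+ψ(Kᵢ−1)), yᵢ = Kᵢxᵢ:
  1: x = 0.3366, y = 0.6362
  2: x = 0.1467, y = 0.2152
  3: x = 0.2339, y = 0.0697
  4: x = 0.2828, y = 0.0789

ψ = 0.2477, x_4 = 0.2828, y_4 = 0.0789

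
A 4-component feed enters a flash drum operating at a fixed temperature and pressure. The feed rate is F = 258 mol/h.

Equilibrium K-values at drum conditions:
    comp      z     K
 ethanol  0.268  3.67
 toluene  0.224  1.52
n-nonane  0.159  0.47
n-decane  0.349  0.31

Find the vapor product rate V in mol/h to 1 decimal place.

Rachford–Rice: g(V/F) = Σ zᵢ(Kᵢ−1)/(1+V/F(Kᵢ−1)) = 0.
Feasibility: ΣzᵢKᵢ = 1.507, Σzᵢ/Kᵢ = 1.684 — both > 1, two phases present.
Iterate (Newton) starting at V/F = 0.52:
  V/F = 0.520: g = -0.1006, g' = -0.862 → V/F = 0.403
Converged at V/F = 0.403.
Then V = V/F·F = 0.4033·258 = 104.0 mol/h and L = F − V = 154.0 mol/h.

V = 104.0 mol/h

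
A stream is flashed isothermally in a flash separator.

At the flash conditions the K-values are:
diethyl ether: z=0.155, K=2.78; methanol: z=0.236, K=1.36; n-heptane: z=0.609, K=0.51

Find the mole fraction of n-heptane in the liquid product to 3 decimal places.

Material balance + equilibrium reduce to Σ zᵢ(Kᵢ−1)/(1+ψ(Kᵢ−1)) = 0.
Check two-phase: ΣzᵢKᵢ = 1.062 > 1 and Σzᵢ/Kᵢ = 1.423 > 1, so g(0) = 0.062 > 0 and g(1) = -0.423 < 0.
Newton–Raphson from ψ = 0.5:
  ψ = 0.500: g = -0.1773, g' = -0.416 → ψ = 0.074
  ψ = 0.074: g = 0.0170, g' = -0.570 → ψ = 0.104
Converged at ψ = 0.104.
Compositions from xᵢ = zᵢ/(1+ψ(Kᵢ−1)), yᵢ = Kᵢxᵢ:
  diethyl ether: x = 0.131, y = 0.363
  methanol: x = 0.227, y = 0.309
  n-heptane: x = 0.642, y = 0.327

x_n-heptane = 0.642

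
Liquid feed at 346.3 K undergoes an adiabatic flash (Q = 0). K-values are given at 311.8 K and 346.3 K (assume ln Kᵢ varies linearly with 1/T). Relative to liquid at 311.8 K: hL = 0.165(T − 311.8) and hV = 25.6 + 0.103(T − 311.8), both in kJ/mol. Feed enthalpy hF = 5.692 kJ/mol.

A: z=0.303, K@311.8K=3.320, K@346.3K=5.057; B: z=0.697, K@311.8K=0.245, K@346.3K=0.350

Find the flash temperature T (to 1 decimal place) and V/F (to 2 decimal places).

Adiabatic flash: solve Rachford–Rice at each trial T, then check hF = ψ·hV(T) + (1−ψ)·hL(T).
  T = 311.8 K: K = (3.320, 0.245), RR gives ψ = 0.101, H_out = 2.583 kJ/mol
  T = 346.3 K: K = (5.057, 0.350), RR gives ψ = 0.294, H_out = 12.598 kJ/mol
  T = 329.1 K: K = (4.145, 0.296), RR gives ψ = 0.209, H_out = 7.972 kJ/mol
  T = 320.5 K: K = (3.723, 0.270), RR gives ψ = 0.159, H_out = 5.424 kJ/mol
  T = 324.8 K: K = (3.932, 0.283), RR gives ψ = 0.185, H_out = 6.724 kJ/mol
  T = 322.6 K: K = (3.824, 0.276), RR gives ψ = 0.172, H_out = 6.066 kJ/mol
Linear interpolation between T = 320.5 (H_out = 5.424) and T = 322.6 (H_out = 6.066) on hF = 5.692 gives T ≈ 321.4 K, at which ψ = 0.16.

T = 321.4 K, V/F = 0.16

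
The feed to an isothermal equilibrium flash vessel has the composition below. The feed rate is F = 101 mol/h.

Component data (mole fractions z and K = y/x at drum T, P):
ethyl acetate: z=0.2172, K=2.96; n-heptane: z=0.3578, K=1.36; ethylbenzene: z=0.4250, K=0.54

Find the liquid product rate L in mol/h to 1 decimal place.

Newton–Raphson from ψ = 0.5:
  ψ = 0.5000: g = 0.07027, g' = -0.3978 → ψ = 0.6766
  ψ = 0.6766: g = 0.00274, g' = -0.3738 → ψ = 0.6840
Converged at ψ = 0.6840.
Then V = ψ·F = 0.6840·101 = 69.1 mol/h and L = F − V = 31.9 mol/h.

L = 31.9 mol/h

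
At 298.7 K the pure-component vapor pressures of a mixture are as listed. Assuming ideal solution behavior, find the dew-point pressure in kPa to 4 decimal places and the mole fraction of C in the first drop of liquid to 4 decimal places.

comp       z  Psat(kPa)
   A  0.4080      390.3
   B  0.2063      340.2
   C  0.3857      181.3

Pdew = 264.6083 kPa, x_C = 0.5629

At the dew point ψ → 1, so Σzᵢ/Kᵢ = 1 with Kᵢ = Pᵢˢᵃᵗ/P ⇒ 1/P = Σzᵢ/Pᵢˢᵃᵗ.
1/P = 0.4080/390.3 + 0.2063/340.2 + 0.3857/181.3 = 0.0037792 ⇒ P = 264.6083 kPa
xᵢ = zᵢP/Pᵢˢᵃᵗ ⇒ x_C = 0.3857·264.6083/181.3 = 0.5629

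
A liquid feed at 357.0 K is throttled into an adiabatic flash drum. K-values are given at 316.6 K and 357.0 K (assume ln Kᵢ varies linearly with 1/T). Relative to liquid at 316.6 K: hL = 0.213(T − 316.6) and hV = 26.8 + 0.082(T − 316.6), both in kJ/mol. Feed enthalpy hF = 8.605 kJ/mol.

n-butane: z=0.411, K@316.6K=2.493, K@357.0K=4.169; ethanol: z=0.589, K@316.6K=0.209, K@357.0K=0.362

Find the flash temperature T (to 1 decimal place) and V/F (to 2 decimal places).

Adiabatic flash: solve Rachford–Rice at each trial T, then check hF = ψ·hV(T) + (1−ψ)·hL(T).
  T = 316.6 K: K = (2.493, 0.209), RR gives ψ = 0.125, H_out = 3.352 kJ/mol
  T = 357.0 K: K = (4.169, 0.362), RR gives ψ = 0.458, H_out = 18.463 kJ/mol
  T = 336.8 K: K = (3.274, 0.280), RR gives ψ = 0.312, H_out = 11.827 kJ/mol
  T = 326.7 K: K = (2.869, 0.243), RR gives ψ = 0.228, H_out = 7.952 kJ/mol
  T = 331.8 K: K = (3.070, 0.261), RR gives ψ = 0.272, H_out = 9.977 kJ/mol
  T = 329.2 K: K = (2.967, 0.252), RR gives ψ = 0.250, H_out = 8.964 kJ/mol
  T = 327.9 K: K = (2.916, 0.247), RR gives ψ = 0.238, H_out = 8.443 kJ/mol
Linear interpolation between T = 327.9 (H_out = 8.443) and T = 329.2 (H_out = 8.964) on hF = 8.605 gives T ≈ 328.3 K, at which ψ = 0.24.

T = 328.3 K, V/F = 0.24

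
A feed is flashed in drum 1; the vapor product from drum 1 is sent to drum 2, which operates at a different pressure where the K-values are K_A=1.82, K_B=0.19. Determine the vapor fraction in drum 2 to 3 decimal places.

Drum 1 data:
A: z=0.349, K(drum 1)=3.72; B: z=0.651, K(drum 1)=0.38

V/F (drum 2) = 0.475

Drum 1:
Binary case is linear: z₁(K₁−1)(1+ψ₁(K₂−1)) + z₂(K₂−1)(1+ψ₁(K₁−1)) = 0
⇒ ψ₁ = [z₁(K₁−1)+z₂(K₂−1)] / [−(K₁−1)(K₂−1)] = 0.5457/1.6864 = 0.324
Drum-1 compositions:
  A: x = 0.186, y = 0.691
  B: x = 0.814, y = 0.309
Drum-2 feed = drum-1 vapor: z₂ = (0.6905, 0.3095).
Drum 2:
Let ψ₂ = V/F and solve Σ zᵢ(Kᵢ−1)/(1+ψ₂(Kᵢ−1)) = 0.
Check two-phase: ΣzᵢKᵢ = 1.316 > 1 and Σzᵢ/Kᵢ = 2.008 > 1, so g(0) = 0.316 > 0 and g(1) = -1.008 < 0.
Binary case is linear: z₁(K₁−1)(1+ψ₂(K₂−1)) + z₂(K₂−1)(1+ψ₂(K₁−1)) = 0
⇒ ψ₂ = [z₁(K₁−1)+z₂(K₂−1)] / [−(K₁−1)(K₂−1)] = 0.3156/0.6642 = 0.475
  A: x = 0.497, y = 0.904
  B: x = 0.503, y = 0.096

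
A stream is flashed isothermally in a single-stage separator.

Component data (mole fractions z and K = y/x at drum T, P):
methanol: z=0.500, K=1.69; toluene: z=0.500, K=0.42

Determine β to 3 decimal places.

Let β = V/F and solve Σ zᵢ(Kᵢ−1)/(1+β(Kᵢ−1)) = 0.
Check two-phase: ΣzᵢKᵢ = 1.055 > 1 and Σzᵢ/Kᵢ = 1.486 > 1, so g(0) = 0.055 > 0 and g(1) = -0.486 < 0.
Binary case is linear: z₁(K₁−1)(1+β(K₂−1)) + z₂(K₂−1)(1+β(K₁−1)) = 0
⇒ β = [z₁(K₁−1)+z₂(K₂−1)] / [−(K₁−1)(K₂−1)] = 0.0550/0.4002 = 0.137

β = 0.137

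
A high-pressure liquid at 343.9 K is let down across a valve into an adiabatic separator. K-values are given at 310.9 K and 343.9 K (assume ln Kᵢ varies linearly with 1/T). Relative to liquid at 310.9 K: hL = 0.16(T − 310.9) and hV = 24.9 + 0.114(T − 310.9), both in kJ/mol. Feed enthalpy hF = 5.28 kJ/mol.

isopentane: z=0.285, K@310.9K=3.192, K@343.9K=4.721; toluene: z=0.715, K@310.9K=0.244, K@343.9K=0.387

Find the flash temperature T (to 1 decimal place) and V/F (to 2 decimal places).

T = 322.8 K, V/F = 0.14

Adiabatic flash: solve Rachford–Rice at each trial T, then check hF = ψ·hV(T) + (1−ψ)·hL(T).
  T = 310.9 K: K = (3.192, 0.244), RR gives ψ = 0.051, H_out = 1.265 kJ/mol
  T = 343.9 K: K = (4.721, 0.387), RR gives ψ = 0.273, H_out = 11.658 kJ/mol
  T = 327.4 K: K = (3.920, 0.311), RR gives ψ = 0.169, H_out = 6.714 kJ/mol
  T = 319.1 K: K = (3.545, 0.276), RR gives ψ = 0.113, H_out = 4.076 kJ/mol
  T = 323.2 K: K = (3.728, 0.293), RR gives ψ = 0.141, H_out = 5.399 kJ/mol
  T = 321.1 K: K = (3.634, 0.284), RR gives ψ = 0.127, H_out = 4.727 kJ/mol
Linear interpolation between T = 321.1 (H_out = 4.727) and T = 323.2 (H_out = 5.399) on hF = 5.28 gives T ≈ 322.8 K, at which ψ = 0.14.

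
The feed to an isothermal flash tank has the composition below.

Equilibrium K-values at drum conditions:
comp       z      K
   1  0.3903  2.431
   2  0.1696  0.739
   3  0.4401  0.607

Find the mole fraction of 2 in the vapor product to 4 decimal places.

Material balance + equilibrium reduce to Σ zᵢ(Kᵢ−1)/(1+β(Kᵢ−1)) = 0.
Check two-phase: ΣzᵢKᵢ = 1.3413 > 1 and Σzᵢ/Kᵢ = 1.1151 > 1, so g(0) = 0.3413 > 0 and g(1) = -0.1151 < 0.
Newton–Raphson from β = 0.5:
  β = 0.5000: g = 0.05941, g' = -0.3921 → β = 0.6515
  β = 0.6515: g = 0.00323, g' = -0.3536 → β = 0.6606
Converged at β = 0.6606.
Compositions from xᵢ = zᵢ/(1+β(Kᵢ−1)), yᵢ = Kᵢxᵢ:
  1: x = 0.2006, y = 0.4877
  2: x = 0.2049, y = 0.1514
  3: x = 0.5944, y = 0.3608

y_2 = 0.1514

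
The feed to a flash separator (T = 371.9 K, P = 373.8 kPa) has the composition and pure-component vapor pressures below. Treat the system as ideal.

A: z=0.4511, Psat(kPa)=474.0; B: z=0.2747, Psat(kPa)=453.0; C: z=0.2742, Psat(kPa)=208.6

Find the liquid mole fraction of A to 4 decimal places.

x_A = 0.3950

Raoult's law: Kᵢ = Pᵢˢᵃᵗ/P = Pᵢˢᵃᵗ/373.8.
  K_A = 474.0/373.8 = 1.268058, K_B = 453.0/373.8 = 1.211878, K_C = 208.6/373.8 = 0.558052
Rachford–Rice: g(ψ) = Σ zᵢ(Kᵢ−1)/(1+ψ(Kᵢ−1)) = 0.
g(0) = ΣzᵢKᵢ − 1 = 0.0579 and g(1) = 1 − Σzᵢ/Kᵢ = -0.0738, so a root lies in (0, 1).
Newton iteration, ψ⁰ = 0.32:
  ψ = 0.3200: g = 0.02473, g' = -0.1110 → ψ = 0.5429
  ψ = 0.5429: g = -0.00168, g' = -0.1273 → ψ = 0.5297
Converged at ψ = 0.5297.
Compositions from xᵢ = zᵢ/(1+ψ(Kᵢ−1)), yᵢ = Kᵢxᵢ:
  A: x = 0.3950, y = 0.5009
  B: x = 0.2470, y = 0.2993
  C: x = 0.3580, y = 0.1998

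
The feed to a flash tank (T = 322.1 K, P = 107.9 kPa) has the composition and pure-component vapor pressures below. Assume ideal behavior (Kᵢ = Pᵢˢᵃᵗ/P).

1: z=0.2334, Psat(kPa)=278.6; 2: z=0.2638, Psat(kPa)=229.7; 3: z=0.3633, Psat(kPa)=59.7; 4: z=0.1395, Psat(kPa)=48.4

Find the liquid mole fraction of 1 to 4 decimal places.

x_1 = 0.1141

Raoult's law: Kᵢ = Pᵢˢᵃᵗ/P = Pᵢˢᵃᵗ/107.9.
  K_1 = 278.6/107.9 = 2.582020, K_2 = 229.7/107.9 = 2.128823, K_3 = 59.7/107.9 = 0.553290, K_4 = 48.4/107.9 = 0.448563
Let ψ = V/F and solve Σ zᵢ(Kᵢ−1)/(1+ψ(Kᵢ−1)) = 0.
Feasibility: ΣzᵢKᵢ = 1.4278, Σzᵢ/Kᵢ = 1.1819 — both > 1, two phases present.
Iterate (Newton) starting at ψ = 0.65:
  ψ = 0.6500: g = 0.00521, g' = -0.5008 → ψ = 0.6604
Converged at ψ = 0.6604.
Compositions from xᵢ = zᵢ/(1+ψ(Kᵢ−1)), yᵢ = Kᵢxᵢ:
  1: x = 0.1141, y = 0.2947
  2: x = 0.1511, y = 0.3217
  3: x = 0.5153, y = 0.2851
  4: x = 0.2194, y = 0.0984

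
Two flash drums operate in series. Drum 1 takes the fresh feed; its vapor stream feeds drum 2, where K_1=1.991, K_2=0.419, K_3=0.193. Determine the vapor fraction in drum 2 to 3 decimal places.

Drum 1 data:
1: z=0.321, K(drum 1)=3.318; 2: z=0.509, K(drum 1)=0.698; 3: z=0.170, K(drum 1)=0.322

Drum 1:
Newton iteration, ψ₁⁰ = 0.5:
  ψ₁ = 0.500: g = -0.0108, g' = -0.613 → ψ₁ = 0.482
  ψ₁ = 0.482: g = 0.0001, g' = -0.621 → ψ₁ = 0.483
Converged at ψ₁ = 0.483.
Drum-1 compositions:
  1: x = 0.152, y = 0.503
  2: x = 0.596, y = 0.416
  3: x = 0.253, y = 0.081
Drum-2 feed = drum-1 vapor: z₂ = (0.5028, 0.4159, 0.0814).
Drum 2:
Newton–Raphson from ψ₂ = 0.61:
  ψ₂ = 0.610: g = -0.1931, g' = -0.734 → ψ₂ = 0.347
  ψ₂ = 0.347: g = -0.0231, g' = -0.596 → ψ₂ = 0.308
Converged at ψ₂ = 0.308.
  1: x = 0.385, y = 0.767
  2: x = 0.507, y = 0.212
  3: x = 0.108, y = 0.021

V/F (drum 2) = 0.308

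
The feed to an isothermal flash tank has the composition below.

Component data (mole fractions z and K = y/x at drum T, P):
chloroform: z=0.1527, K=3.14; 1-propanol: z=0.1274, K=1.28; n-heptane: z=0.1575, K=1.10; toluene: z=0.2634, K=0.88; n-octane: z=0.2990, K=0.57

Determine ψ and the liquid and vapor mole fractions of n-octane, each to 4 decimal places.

ψ = 0.5256, x_n-octane = 0.3863, y_n-octane = 0.2202

Let ψ = V/F and solve Σ zᵢ(Kᵢ−1)/(1+ψ(Kᵢ−1)) = 0.
g(0) = ΣzᵢKᵢ − 1 = 0.2180 and g(1) = 1 − Σzᵢ/Kᵢ = -0.1152, so a root lies in (0, 1).
Newton–Raphson from ψ = 0.5:
  ψ = 0.5000: g = 0.00675, g' = -0.2663 → ψ = 0.5253
  ψ = 0.5253: g = 0.00007, g' = -0.2606 → ψ = 0.5256
Converged at ψ = 0.5256.
Compositions from xᵢ = zᵢ/(1+ψ(Kᵢ−1)), yᵢ = Kᵢxᵢ:
  chloroform: x = 0.0719, y = 0.2257
  1-propanol: x = 0.1111, y = 0.1422
  n-heptane: x = 0.1496, y = 0.1646
  toluene: x = 0.2811, y = 0.2474
  n-octane: x = 0.3863, y = 0.2202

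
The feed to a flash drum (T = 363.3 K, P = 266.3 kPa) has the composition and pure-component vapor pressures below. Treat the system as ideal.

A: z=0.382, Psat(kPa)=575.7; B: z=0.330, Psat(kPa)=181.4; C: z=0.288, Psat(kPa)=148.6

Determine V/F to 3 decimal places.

Raoult's law: Kᵢ = Pᵢˢᵃᵗ/P = Pᵢˢᵃᵗ/266.3.
  K_A = 575.7/266.3 = 2.16185, K_B = 181.4/266.3 = 0.68119, K_C = 148.6/266.3 = 0.55802
Material balance + equilibrium reduce to Σ zᵢ(Kᵢ−1)/(1+V/F(Kᵢ−1)) = 0.
g(0) = ΣzᵢKᵢ − 1 = 0.211 and g(1) = 1 − Σzᵢ/Kᵢ = -0.177, so a root lies in (0, 1).
Newton–Raphson from V/F = 0.5:
  V/F = 0.500: g = -0.0078, g' = -0.346 → V/F = 0.477
  V/F = 0.477: g = 0.0000, g' = -0.350 → V/F = 0.478
Converged at V/F = 0.478.

V/F = 0.478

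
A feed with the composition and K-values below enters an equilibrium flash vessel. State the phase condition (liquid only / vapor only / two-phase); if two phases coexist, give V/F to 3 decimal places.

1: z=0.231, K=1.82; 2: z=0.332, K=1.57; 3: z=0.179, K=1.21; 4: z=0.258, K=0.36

two-phase, V/F = 0.677

ΣzᵢKᵢ = 1.251; Σzᵢ/Kᵢ = 1.203.
Both exceed 1, so a two-phase solution exists.
Rachford–Rice: g(ψ) = Σ zᵢ(Kᵢ−1)/(1+ψ(Kᵢ−1)) = 0.
Newton–Raphson from ψ = 0.5:
  ψ = 0.500: g = 0.0728, g' = -0.378 → ψ = 0.692
  ψ = 0.692: g = -0.0072, g' = -0.465 → ψ = 0.677
Converged at ψ = 0.677.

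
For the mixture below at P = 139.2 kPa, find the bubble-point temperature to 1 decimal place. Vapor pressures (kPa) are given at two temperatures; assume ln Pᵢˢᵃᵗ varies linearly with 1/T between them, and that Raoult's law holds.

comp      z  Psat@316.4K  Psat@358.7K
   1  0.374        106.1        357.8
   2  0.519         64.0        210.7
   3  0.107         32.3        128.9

T = 336.0 K

Bubble-point temperature: ΣzᵢPᵢˢᵃᵗ(T) = P. Interpolate ln Pᵢˢᵃᵗ = aᵢ + bᵢ/T.
  T = 316.4 K: ΣzᵢPᵢˢᵃᵗ = 76.35 kPa
  T = 358.7 K: ΣzᵢPᵢˢᵃᵗ = 256.96 kPa
  T = 337.5 K: ΣzᵢPᵢˢᵃᵗ = 145.26 kPa
  T = 326.9 K: ΣzᵢPᵢˢᵃᵗ = 106.25 kPa
  T = 332.2 K: ΣzᵢPᵢˢᵃᵗ = 124.54 kPa
  T = 334.9 K: ΣzᵢPᵢˢᵃᵗ = 134.78 kPa
Interpolating between 334.9 K and 337.5 K gives T ≈ 336.0 K.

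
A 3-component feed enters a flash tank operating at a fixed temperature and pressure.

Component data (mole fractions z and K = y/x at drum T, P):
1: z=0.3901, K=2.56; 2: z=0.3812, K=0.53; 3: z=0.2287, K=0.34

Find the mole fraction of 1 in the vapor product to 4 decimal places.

y_1 = 0.6625

Rachford–Rice: g(β) = Σ zᵢ(Kᵢ−1)/(1+β(Kᵢ−1)) = 0.
g(0) = ΣzᵢKᵢ − 1 = 0.2785 and g(1) = 1 − Σzᵢ/Kᵢ = -0.5443, so a root lies in (0, 1).
Iterate (Newton) starting at β = 0.51:
  β = 0.5100: g = -0.12426, g' = -0.6665 → β = 0.3236
  β = 0.3236: g = 0.00120, g' = -0.6975 → β = 0.3253
Converged at β = 0.3253.
Compositions from xᵢ = zᵢ/(1+β(Kᵢ−1)), yᵢ = Kᵢxᵢ:
  1: x = 0.2588, y = 0.6625
  2: x = 0.4500, y = 0.2385
  3: x = 0.2912, y = 0.0990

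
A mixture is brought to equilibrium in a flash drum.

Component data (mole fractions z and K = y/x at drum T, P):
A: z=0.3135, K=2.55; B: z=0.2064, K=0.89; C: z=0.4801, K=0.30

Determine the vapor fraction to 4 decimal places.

ψ = 0.1446

Rachford–Rice: g(ψ) = Σ zᵢ(Kᵢ−1)/(1+ψ(Kᵢ−1)) = 0.
Feasibility: ΣzᵢKᵢ = 1.1272, Σzᵢ/Kᵢ = 1.9552 — both > 1, two phases present.
Iterate (Newton) starting at ψ = 0.5:
  ψ = 0.5000: g = -0.26730, g' = -0.7987 → ψ = 0.1653
  ψ = 0.1653: g = -0.01637, g' = -0.7807 → ψ = 0.1444
  ψ = 0.1444: g = 0.00016, g' = -0.7966 → ψ = 0.1446
Converged at ψ = 0.1446.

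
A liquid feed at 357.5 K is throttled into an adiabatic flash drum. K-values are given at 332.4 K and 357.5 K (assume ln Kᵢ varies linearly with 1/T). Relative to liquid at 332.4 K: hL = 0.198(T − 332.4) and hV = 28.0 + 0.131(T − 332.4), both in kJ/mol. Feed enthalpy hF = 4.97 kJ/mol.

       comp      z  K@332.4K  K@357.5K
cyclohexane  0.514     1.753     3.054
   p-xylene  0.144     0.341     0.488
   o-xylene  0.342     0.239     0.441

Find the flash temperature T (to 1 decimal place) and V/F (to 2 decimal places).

Adiabatic flash: solve Rachford–Rice at each trial T, then check hF = ψ·hV(T) + (1−ψ)·hL(T).
  T = 332.4 K: K = (1.753, 0.341, 0.239), RR gives ψ = 0.058, H_out = 1.619 kJ/mol
  T = 357.5 K: K = (3.054, 0.488, 0.441), RR gives ψ = 0.705, H_out = 23.537 kJ/mol
  T = 344.9 K: K = (2.335, 0.410, 0.328), RR gives ψ = 0.428, H_out = 14.113 kJ/mol
  T = 338.6 K: K = (2.026, 0.374, 0.280), RR gives ψ = 0.269, H_out = 8.641 kJ/mol
  T = 335.5 K: K = (1.886, 0.357, 0.259), RR gives ψ = 0.173, H_out = 5.425 kJ/mol
  T = 333.9 K: K = (1.816, 0.349, 0.249), RR gives ψ = 0.117, H_out = 3.551 kJ/mol
Linear interpolation between T = 333.9 (H_out = 3.551) and T = 335.5 (H_out = 5.425) on hF = 4.97 gives T ≈ 335.1 K, at which ψ = 0.16.

T = 335.1 K, V/F = 0.16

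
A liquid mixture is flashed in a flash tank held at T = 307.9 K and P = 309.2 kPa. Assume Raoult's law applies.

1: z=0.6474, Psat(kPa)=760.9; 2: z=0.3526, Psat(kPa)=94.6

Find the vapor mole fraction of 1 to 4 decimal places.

Raoult's law: Kᵢ = Pᵢˢᵃᵗ/P = Pᵢˢᵃᵗ/309.2.
  K_1 = 760.9/309.2 = 2.460867, K_2 = 94.6/309.2 = 0.305951
Let ψ = V/F and solve Σ zᵢ(Kᵢ−1)/(1+ψ(Kᵢ−1)) = 0.
Check two-phase: ΣzᵢKᵢ = 1.7010 > 1 and Σzᵢ/Kᵢ = 1.4156 > 1, so g(0) = 0.7010 > 0 and g(1) = -0.4156 < 0.
Binary case is linear: z₁(K₁−1)(1+ψ(K₂−1)) + z₂(K₂−1)(1+ψ(K₁−1)) = 0
⇒ ψ = [z₁(K₁−1)+z₂(K₂−1)] / [−(K₁−1)(K₂−1)] = 0.70104/1.01391 = 0.6914
Compositions from xᵢ = zᵢ/(1+ψ(Kᵢ−1)), yᵢ = Kᵢxᵢ:
  1: x = 0.3221, y = 0.7926
  2: x = 0.6779, y = 0.2074

y_1 = 0.7926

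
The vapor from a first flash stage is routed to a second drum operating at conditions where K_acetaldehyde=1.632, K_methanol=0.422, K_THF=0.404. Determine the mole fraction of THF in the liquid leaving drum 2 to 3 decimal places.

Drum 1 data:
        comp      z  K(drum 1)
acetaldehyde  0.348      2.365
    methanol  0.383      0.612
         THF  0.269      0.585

x_THF (drum 2) = 0.211

Drum 1:
Let ψ₁ = V/F and solve Σ zᵢ(Kᵢ−1)/(1+ψ₁(Kᵢ−1)) = 0.
g(0) = ΣzᵢKᵢ − 1 = 0.215 and g(1) = 1 − Σzᵢ/Kᵢ = -0.233, so a root lies in (0, 1).
Newton iteration, ψ₁⁰ = 0.5:
  ψ₁ = 0.500: g = -0.0429, g' = -0.392 → ψ₁ = 0.390
  ψ₁ = 0.390: g = 0.0015, g' = -0.422 → ψ₁ = 0.394
Converged at ψ₁ = 0.394.
Drum-1 compositions:
  acetaldehyde: x = 0.226, y = 0.535
  methanol: x = 0.452, y = 0.277
  THF: x = 0.322, y = 0.188
Drum-2 feed = drum-1 vapor: z₂ = (0.5352, 0.2767, 0.1881).
Drum 2:
Material balance + equilibrium reduce to Σ zᵢ(Kᵢ−1)/(1+ψ₂(Kᵢ−1)) = 0.
Check two-phase: ΣzᵢKᵢ = 1.066 > 1 and Σzᵢ/Kᵢ = 1.449 > 1, so g(0) = 0.066 > 0 and g(1) = -0.449 < 0.
Iterate (Newton) starting at ψ₂ = 0.5:
  ψ₂ = 0.500: g = -0.1277, g' = -0.442 → ψ₂ = 0.211
  ψ₂ = 0.211: g = -0.0120, g' = -0.374 → ψ₂ = 0.179
Converged at ψ₂ = 0.179.
  acetaldehyde: x = 0.481, y = 0.785
  methanol: x = 0.309, y = 0.130
  THF: x = 0.211, y = 0.085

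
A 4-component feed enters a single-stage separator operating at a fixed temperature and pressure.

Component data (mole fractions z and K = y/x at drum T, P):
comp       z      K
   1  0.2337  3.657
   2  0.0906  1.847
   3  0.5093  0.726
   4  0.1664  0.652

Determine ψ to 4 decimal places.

ψ = 0.7513

Rachford–Rice: g(ψ) = Σ zᵢ(Kᵢ−1)/(1+ψ(Kᵢ−1)) = 0.
Check two-phase: ΣzᵢKᵢ = 1.5002 > 1 and Σzᵢ/Kᵢ = 1.0697 > 1, so g(0) = 0.5002 > 0 and g(1) = -0.0697 < 0.
Iterate (Newton) starting at ψ = 0.31:
  ψ = 0.3100: g = 0.18386, g' = -0.6078 → ψ = 0.6125
  ψ = 0.6125: g = 0.04558, g' = -0.3549 → ψ = 0.7409
  ψ = 0.7409: g = 0.00320, g' = -0.3085 → ψ = 0.7513
Converged at ψ = 0.7513.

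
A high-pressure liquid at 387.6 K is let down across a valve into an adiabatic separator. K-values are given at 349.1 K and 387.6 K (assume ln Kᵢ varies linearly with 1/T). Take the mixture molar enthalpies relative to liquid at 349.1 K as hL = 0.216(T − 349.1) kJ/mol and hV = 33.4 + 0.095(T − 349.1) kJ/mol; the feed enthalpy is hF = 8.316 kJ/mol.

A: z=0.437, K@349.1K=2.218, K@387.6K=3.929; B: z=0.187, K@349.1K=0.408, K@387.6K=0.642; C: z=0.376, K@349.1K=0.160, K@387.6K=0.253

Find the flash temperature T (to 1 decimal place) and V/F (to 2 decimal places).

T = 355.9 K, V/F = 0.21

Adiabatic flash: solve Rachford–Rice at each trial T, then check hF = ψ·hV(T) + (1−ψ)·hL(T).
  T = 349.1 K: K = (2.218, 0.408, 0.160), RR gives ψ = 0.113, H_out = 3.784 kJ/mol
  T = 387.6 K: K = (3.929, 0.642, 0.253), RR gives ψ = 0.491, H_out = 22.433 kJ/mol
  T = 368.4 K: K = (2.999, 0.518, 0.204), RR gives ψ = 0.342, H_out = 14.779 kJ/mol
  T = 358.8 K: K = (2.591, 0.462, 0.181), RR gives ψ = 0.244, H_out = 9.969 kJ/mol
  T = 354.0 K: K = (2.402, 0.435, 0.171), RR gives ψ = 0.185, H_out = 7.128 kJ/mol
  T = 356.4 K: K = (2.496, 0.448, 0.176), RR gives ψ = 0.216, H_out = 8.594 kJ/mol
Linear interpolation between T = 354.0 (H_out = 7.128) and T = 356.4 (H_out = 8.594) on hF = 8.316 gives T ≈ 355.9 K, at which ψ = 0.21.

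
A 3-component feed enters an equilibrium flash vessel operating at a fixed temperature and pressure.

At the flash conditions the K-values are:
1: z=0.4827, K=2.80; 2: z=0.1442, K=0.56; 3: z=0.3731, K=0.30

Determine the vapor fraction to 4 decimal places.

ψ = 0.4716

Rachford–Rice: g(ψ) = Σ zᵢ(Kᵢ−1)/(1+ψ(Kᵢ−1)) = 0.
Check two-phase: ΣzᵢKᵢ = 1.5442 > 1 and Σzᵢ/Kᵢ = 1.6736 > 1, so g(0) = 0.5442 > 0 and g(1) = -0.6736 < 0.
Newton iteration, ψ⁰ = 0.46:
  ψ = 0.4600: g = 0.01055, g' = -0.9096 → ψ = 0.4716
Converged at ψ = 0.4716.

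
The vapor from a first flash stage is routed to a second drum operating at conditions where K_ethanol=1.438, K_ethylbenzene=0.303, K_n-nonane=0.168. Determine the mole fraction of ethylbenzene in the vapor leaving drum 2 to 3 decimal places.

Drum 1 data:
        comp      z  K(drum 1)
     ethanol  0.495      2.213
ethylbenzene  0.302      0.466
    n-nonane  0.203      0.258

Drum 1:
Newton–Raphson from ψ₁ = 0.5:
  ψ₁ = 0.500: g = -0.0857, g' = -0.725 → ψ₁ = 0.382
  ψ₁ = 0.382: g = -0.0023, g' = -0.694 → ψ₁ = 0.378
Converged at ψ₁ = 0.378.
Drum-1 compositions:
  ethanol: x = 0.339, y = 0.751
  ethylbenzene: x = 0.378, y = 0.176
  n-nonane: x = 0.282, y = 0.073
Drum-2 feed = drum-1 vapor: z₂ = (0.7508, 0.1764, 0.0728).
Drum 2:
Material balance + equilibrium reduce to Σ zᵢ(Kᵢ−1)/(1+ψ₂(Kᵢ−1)) = 0.
Check two-phase: ΣzᵢKᵢ = 1.145 > 1 and Σzᵢ/Kᵢ = 1.538 > 1, so g(0) = 0.145 > 0 and g(1) = -0.538 < 0.
Newton iteration, ψ₂⁰ = 0.5:
  ψ₂ = 0.500: g = -0.0227, g' = -0.447 → ψ₂ = 0.449
  ψ₂ = 0.449: g = -0.0009, g' = -0.411 → ψ₂ = 0.447
Converged at ψ₂ = 0.447.
  ethanol: x = 0.628, y = 0.903
  ethylbenzene: x = 0.256, y = 0.078
  n-nonane: x = 0.116, y = 0.019

y_ethylbenzene (drum 2) = 0.078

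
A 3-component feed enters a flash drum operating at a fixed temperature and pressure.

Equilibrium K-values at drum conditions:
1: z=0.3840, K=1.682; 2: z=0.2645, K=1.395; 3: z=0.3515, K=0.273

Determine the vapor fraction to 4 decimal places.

ψ = 0.2647

Rachford–Rice: g(ψ) = Σ zᵢ(Kᵢ−1)/(1+ψ(Kᵢ−1)) = 0.
Check two-phase: ΣzᵢKᵢ = 1.1108 > 1 and Σzᵢ/Kᵢ = 1.7055 > 1, so g(0) = 0.1108 > 0 and g(1) = -0.7055 < 0.
Newton–Raphson from ψ = 0.38:
  ψ = 0.3800: g = -0.05425, g' = -0.4985 → ψ = 0.2712
  ψ = 0.2712: g = -0.00290, g' = -0.4491 → ψ = 0.2647
Converged at ψ = 0.2647.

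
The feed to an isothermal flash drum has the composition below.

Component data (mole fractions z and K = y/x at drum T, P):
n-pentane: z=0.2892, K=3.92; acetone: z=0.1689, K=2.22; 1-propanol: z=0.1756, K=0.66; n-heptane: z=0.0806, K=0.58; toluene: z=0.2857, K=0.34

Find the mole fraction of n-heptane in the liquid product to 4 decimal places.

Iterate (Newton) starting at ψ = 0.5:
  ψ = 0.5000: g = 0.07505, g' = -0.8339 → ψ = 0.5900
  ψ = 0.5900: g = 0.00146, g' = -0.8083 → ψ = 0.5918
Converged at ψ = 0.5918.
Compositions from xᵢ = zᵢ/(1+ψ(Kᵢ−1)), yᵢ = Kᵢxᵢ:
  n-pentane: x = 0.1060, y = 0.4156
  acetone: x = 0.0981, y = 0.2177
  1-propanol: x = 0.2198, y = 0.1451
  n-heptane: x = 0.1073, y = 0.0622
  toluene: x = 0.4688, y = 0.1594

x_n-heptane = 0.1073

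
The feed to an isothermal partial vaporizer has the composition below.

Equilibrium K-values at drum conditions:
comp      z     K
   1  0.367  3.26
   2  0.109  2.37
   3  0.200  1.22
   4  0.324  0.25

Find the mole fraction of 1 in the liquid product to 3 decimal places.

Rachford–Rice: g(V/F) = Σ zᵢ(Kᵢ−1)/(1+V/F(Kᵢ−1)) = 0.
g(0) = ΣzᵢKᵢ − 1 = 0.780 and g(1) = 1 − Σzᵢ/Kᵢ = -0.619, so a root lies in (0, 1).
Newton–Raphson from V/F = 0.47:
  V/F = 0.470: g = 0.1576, g' = -0.959 → V/F = 0.634
  V/F = 0.634: g = -0.0042, g' = -1.046 → V/F = 0.630
Converged at V/F = 0.630.
Compositions from xᵢ = zᵢ/(1+V/F(Kᵢ−1)), yᵢ = Kᵢxᵢ:
  1: x = 0.151, y = 0.493
  2: x = 0.058, y = 0.139
  3: x = 0.176, y = 0.214
  4: x = 0.614, y = 0.154

x_1 = 0.151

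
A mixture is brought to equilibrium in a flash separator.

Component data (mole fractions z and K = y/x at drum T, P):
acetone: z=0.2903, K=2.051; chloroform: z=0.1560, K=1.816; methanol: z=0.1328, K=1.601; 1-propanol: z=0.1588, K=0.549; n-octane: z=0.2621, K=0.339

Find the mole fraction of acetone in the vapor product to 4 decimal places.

Material balance + equilibrium reduce to Σ zᵢ(Kᵢ−1)/(1+V/F(Kᵢ−1)) = 0.
Feasibility: ΣzᵢKᵢ = 1.2673, Σzᵢ/Kᵢ = 1.3728 — both > 1, two phases present.
Iterate (Newton) starting at V/F = 0.5:
  V/F = 0.5000: g = 0.00054, g' = -0.5279 → V/F = 0.5010
Converged at V/F = 0.5010.
Compositions from xᵢ = zᵢ/(1+V/F(Kᵢ−1)), yᵢ = Kᵢxᵢ:
  acetone: x = 0.1902, y = 0.3900
  chloroform: x = 0.1107, y = 0.2011
  methanol: x = 0.1021, y = 0.1634
  1-propanol: x = 0.2052, y = 0.1126
  n-octane: x = 0.3919, y = 0.1328

y_acetone = 0.3900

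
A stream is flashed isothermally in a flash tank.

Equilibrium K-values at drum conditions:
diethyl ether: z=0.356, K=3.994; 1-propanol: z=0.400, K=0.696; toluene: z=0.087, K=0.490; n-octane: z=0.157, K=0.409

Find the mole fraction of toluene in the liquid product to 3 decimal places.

x_toluene = 0.129

Material balance + equilibrium reduce to Σ zᵢ(Kᵢ−1)/(1+β(Kᵢ−1)) = 0.
Feasibility: ΣzᵢKᵢ = 1.807, Σzᵢ/Kᵢ = 1.225 — both > 1, two phases present.
Iterate (Newton) starting at β = 0.5:
  β = 0.500: g = 0.0922, g' = -0.714 → β = 0.629
  β = 0.629: g = 0.0063, g' = -0.628 → β = 0.639
Converged at β = 0.639.
Compositions from xᵢ = zᵢ/(1+β(Kᵢ−1)), yᵢ = Kᵢxᵢ:
  diethyl ether: x = 0.122, y = 0.488
  1-propanol: x = 0.496, y = 0.346
  toluene: x = 0.129, y = 0.063
  n-octane: x = 0.252, y = 0.103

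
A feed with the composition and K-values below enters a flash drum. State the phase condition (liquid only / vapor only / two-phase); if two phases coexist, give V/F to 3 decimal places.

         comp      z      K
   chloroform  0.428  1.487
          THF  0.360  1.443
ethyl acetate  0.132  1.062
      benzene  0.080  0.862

vapor only

ΣzᵢKᵢ = 1.365; Σzᵢ/Kᵢ = 0.754.
Since Σzᵢ/Kᵢ < 1 the mixture is above its dew point — single vapor phase.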